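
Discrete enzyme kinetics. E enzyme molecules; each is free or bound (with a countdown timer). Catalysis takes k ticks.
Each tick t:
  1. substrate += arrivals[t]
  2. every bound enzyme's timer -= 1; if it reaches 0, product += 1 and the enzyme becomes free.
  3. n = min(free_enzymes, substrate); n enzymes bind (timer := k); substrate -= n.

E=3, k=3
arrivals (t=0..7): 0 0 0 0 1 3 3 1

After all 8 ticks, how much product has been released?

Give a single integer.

t=0: arr=0 -> substrate=0 bound=0 product=0
t=1: arr=0 -> substrate=0 bound=0 product=0
t=2: arr=0 -> substrate=0 bound=0 product=0
t=3: arr=0 -> substrate=0 bound=0 product=0
t=4: arr=1 -> substrate=0 bound=1 product=0
t=5: arr=3 -> substrate=1 bound=3 product=0
t=6: arr=3 -> substrate=4 bound=3 product=0
t=7: arr=1 -> substrate=4 bound=3 product=1

Answer: 1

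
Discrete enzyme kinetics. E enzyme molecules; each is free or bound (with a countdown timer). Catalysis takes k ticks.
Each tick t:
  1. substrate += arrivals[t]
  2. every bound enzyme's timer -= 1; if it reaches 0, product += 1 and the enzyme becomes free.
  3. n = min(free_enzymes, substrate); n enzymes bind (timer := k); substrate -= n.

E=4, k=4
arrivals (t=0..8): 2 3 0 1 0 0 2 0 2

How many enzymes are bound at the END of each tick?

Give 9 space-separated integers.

Answer: 2 4 4 4 4 2 4 4 4

Derivation:
t=0: arr=2 -> substrate=0 bound=2 product=0
t=1: arr=3 -> substrate=1 bound=4 product=0
t=2: arr=0 -> substrate=1 bound=4 product=0
t=3: arr=1 -> substrate=2 bound=4 product=0
t=4: arr=0 -> substrate=0 bound=4 product=2
t=5: arr=0 -> substrate=0 bound=2 product=4
t=6: arr=2 -> substrate=0 bound=4 product=4
t=7: arr=0 -> substrate=0 bound=4 product=4
t=8: arr=2 -> substrate=0 bound=4 product=6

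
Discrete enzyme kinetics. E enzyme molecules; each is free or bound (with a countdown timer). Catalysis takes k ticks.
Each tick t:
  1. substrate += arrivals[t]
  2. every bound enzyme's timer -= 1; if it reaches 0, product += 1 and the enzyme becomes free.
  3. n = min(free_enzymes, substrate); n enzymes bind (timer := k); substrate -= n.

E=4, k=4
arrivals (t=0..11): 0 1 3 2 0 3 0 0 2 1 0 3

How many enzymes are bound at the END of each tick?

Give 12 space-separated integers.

t=0: arr=0 -> substrate=0 bound=0 product=0
t=1: arr=1 -> substrate=0 bound=1 product=0
t=2: arr=3 -> substrate=0 bound=4 product=0
t=3: arr=2 -> substrate=2 bound=4 product=0
t=4: arr=0 -> substrate=2 bound=4 product=0
t=5: arr=3 -> substrate=4 bound=4 product=1
t=6: arr=0 -> substrate=1 bound=4 product=4
t=7: arr=0 -> substrate=1 bound=4 product=4
t=8: arr=2 -> substrate=3 bound=4 product=4
t=9: arr=1 -> substrate=3 bound=4 product=5
t=10: arr=0 -> substrate=0 bound=4 product=8
t=11: arr=3 -> substrate=3 bound=4 product=8

Answer: 0 1 4 4 4 4 4 4 4 4 4 4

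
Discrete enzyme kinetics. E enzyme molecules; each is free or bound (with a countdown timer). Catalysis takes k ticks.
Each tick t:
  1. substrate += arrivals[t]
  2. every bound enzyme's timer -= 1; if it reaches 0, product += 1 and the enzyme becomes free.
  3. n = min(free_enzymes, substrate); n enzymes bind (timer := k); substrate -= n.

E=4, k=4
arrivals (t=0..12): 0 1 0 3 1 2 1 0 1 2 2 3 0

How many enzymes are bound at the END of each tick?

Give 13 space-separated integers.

t=0: arr=0 -> substrate=0 bound=0 product=0
t=1: arr=1 -> substrate=0 bound=1 product=0
t=2: arr=0 -> substrate=0 bound=1 product=0
t=3: arr=3 -> substrate=0 bound=4 product=0
t=4: arr=1 -> substrate=1 bound=4 product=0
t=5: arr=2 -> substrate=2 bound=4 product=1
t=6: arr=1 -> substrate=3 bound=4 product=1
t=7: arr=0 -> substrate=0 bound=4 product=4
t=8: arr=1 -> substrate=1 bound=4 product=4
t=9: arr=2 -> substrate=2 bound=4 product=5
t=10: arr=2 -> substrate=4 bound=4 product=5
t=11: arr=3 -> substrate=4 bound=4 product=8
t=12: arr=0 -> substrate=4 bound=4 product=8

Answer: 0 1 1 4 4 4 4 4 4 4 4 4 4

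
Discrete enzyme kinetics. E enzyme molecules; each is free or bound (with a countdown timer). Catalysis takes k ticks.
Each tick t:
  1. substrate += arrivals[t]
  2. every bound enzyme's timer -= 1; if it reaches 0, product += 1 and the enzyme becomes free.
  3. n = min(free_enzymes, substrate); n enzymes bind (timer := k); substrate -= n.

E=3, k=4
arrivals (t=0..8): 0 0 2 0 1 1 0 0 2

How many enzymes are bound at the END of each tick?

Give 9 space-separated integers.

Answer: 0 0 2 2 3 3 2 2 3

Derivation:
t=0: arr=0 -> substrate=0 bound=0 product=0
t=1: arr=0 -> substrate=0 bound=0 product=0
t=2: arr=2 -> substrate=0 bound=2 product=0
t=3: arr=0 -> substrate=0 bound=2 product=0
t=4: arr=1 -> substrate=0 bound=3 product=0
t=5: arr=1 -> substrate=1 bound=3 product=0
t=6: arr=0 -> substrate=0 bound=2 product=2
t=7: arr=0 -> substrate=0 bound=2 product=2
t=8: arr=2 -> substrate=0 bound=3 product=3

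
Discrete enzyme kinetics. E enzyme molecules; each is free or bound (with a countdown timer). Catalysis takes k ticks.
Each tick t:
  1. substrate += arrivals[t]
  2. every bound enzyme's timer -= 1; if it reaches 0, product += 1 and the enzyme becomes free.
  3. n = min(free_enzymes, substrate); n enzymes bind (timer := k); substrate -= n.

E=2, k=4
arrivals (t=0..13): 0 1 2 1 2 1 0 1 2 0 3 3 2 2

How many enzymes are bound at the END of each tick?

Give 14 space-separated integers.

t=0: arr=0 -> substrate=0 bound=0 product=0
t=1: arr=1 -> substrate=0 bound=1 product=0
t=2: arr=2 -> substrate=1 bound=2 product=0
t=3: arr=1 -> substrate=2 bound=2 product=0
t=4: arr=2 -> substrate=4 bound=2 product=0
t=5: arr=1 -> substrate=4 bound=2 product=1
t=6: arr=0 -> substrate=3 bound=2 product=2
t=7: arr=1 -> substrate=4 bound=2 product=2
t=8: arr=2 -> substrate=6 bound=2 product=2
t=9: arr=0 -> substrate=5 bound=2 product=3
t=10: arr=3 -> substrate=7 bound=2 product=4
t=11: arr=3 -> substrate=10 bound=2 product=4
t=12: arr=2 -> substrate=12 bound=2 product=4
t=13: arr=2 -> substrate=13 bound=2 product=5

Answer: 0 1 2 2 2 2 2 2 2 2 2 2 2 2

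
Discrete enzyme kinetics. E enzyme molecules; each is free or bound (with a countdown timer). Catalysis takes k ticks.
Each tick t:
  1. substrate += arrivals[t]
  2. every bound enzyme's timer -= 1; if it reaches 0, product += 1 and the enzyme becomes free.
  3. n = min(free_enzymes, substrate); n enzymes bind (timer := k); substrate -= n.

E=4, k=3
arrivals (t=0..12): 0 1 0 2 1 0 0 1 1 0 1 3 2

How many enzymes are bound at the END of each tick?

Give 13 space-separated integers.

t=0: arr=0 -> substrate=0 bound=0 product=0
t=1: arr=1 -> substrate=0 bound=1 product=0
t=2: arr=0 -> substrate=0 bound=1 product=0
t=3: arr=2 -> substrate=0 bound=3 product=0
t=4: arr=1 -> substrate=0 bound=3 product=1
t=5: arr=0 -> substrate=0 bound=3 product=1
t=6: arr=0 -> substrate=0 bound=1 product=3
t=7: arr=1 -> substrate=0 bound=1 product=4
t=8: arr=1 -> substrate=0 bound=2 product=4
t=9: arr=0 -> substrate=0 bound=2 product=4
t=10: arr=1 -> substrate=0 bound=2 product=5
t=11: arr=3 -> substrate=0 bound=4 product=6
t=12: arr=2 -> substrate=2 bound=4 product=6

Answer: 0 1 1 3 3 3 1 1 2 2 2 4 4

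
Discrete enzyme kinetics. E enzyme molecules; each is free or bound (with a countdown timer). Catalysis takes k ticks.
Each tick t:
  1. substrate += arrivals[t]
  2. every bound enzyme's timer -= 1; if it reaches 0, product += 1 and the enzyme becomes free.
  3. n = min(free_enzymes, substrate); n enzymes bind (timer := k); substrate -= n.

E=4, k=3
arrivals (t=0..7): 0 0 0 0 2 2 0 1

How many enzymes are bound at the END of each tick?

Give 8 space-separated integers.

Answer: 0 0 0 0 2 4 4 3

Derivation:
t=0: arr=0 -> substrate=0 bound=0 product=0
t=1: arr=0 -> substrate=0 bound=0 product=0
t=2: arr=0 -> substrate=0 bound=0 product=0
t=3: arr=0 -> substrate=0 bound=0 product=0
t=4: arr=2 -> substrate=0 bound=2 product=0
t=5: arr=2 -> substrate=0 bound=4 product=0
t=6: arr=0 -> substrate=0 bound=4 product=0
t=7: arr=1 -> substrate=0 bound=3 product=2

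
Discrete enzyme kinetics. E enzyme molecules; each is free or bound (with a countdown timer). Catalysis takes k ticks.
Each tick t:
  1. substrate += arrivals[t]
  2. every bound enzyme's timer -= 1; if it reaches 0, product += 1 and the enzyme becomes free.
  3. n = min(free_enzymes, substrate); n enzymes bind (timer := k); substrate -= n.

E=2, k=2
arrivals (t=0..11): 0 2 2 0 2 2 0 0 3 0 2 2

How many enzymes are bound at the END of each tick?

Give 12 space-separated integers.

Answer: 0 2 2 2 2 2 2 2 2 2 2 2

Derivation:
t=0: arr=0 -> substrate=0 bound=0 product=0
t=1: arr=2 -> substrate=0 bound=2 product=0
t=2: arr=2 -> substrate=2 bound=2 product=0
t=3: arr=0 -> substrate=0 bound=2 product=2
t=4: arr=2 -> substrate=2 bound=2 product=2
t=5: arr=2 -> substrate=2 bound=2 product=4
t=6: arr=0 -> substrate=2 bound=2 product=4
t=7: arr=0 -> substrate=0 bound=2 product=6
t=8: arr=3 -> substrate=3 bound=2 product=6
t=9: arr=0 -> substrate=1 bound=2 product=8
t=10: arr=2 -> substrate=3 bound=2 product=8
t=11: arr=2 -> substrate=3 bound=2 product=10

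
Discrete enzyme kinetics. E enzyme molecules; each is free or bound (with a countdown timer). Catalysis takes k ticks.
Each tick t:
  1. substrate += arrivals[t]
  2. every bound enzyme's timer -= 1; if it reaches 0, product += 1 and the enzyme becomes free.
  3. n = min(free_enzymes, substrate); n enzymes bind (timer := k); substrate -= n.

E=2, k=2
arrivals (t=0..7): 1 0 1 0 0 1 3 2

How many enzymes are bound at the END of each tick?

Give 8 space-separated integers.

Answer: 1 1 1 1 0 1 2 2

Derivation:
t=0: arr=1 -> substrate=0 bound=1 product=0
t=1: arr=0 -> substrate=0 bound=1 product=0
t=2: arr=1 -> substrate=0 bound=1 product=1
t=3: arr=0 -> substrate=0 bound=1 product=1
t=4: arr=0 -> substrate=0 bound=0 product=2
t=5: arr=1 -> substrate=0 bound=1 product=2
t=6: arr=3 -> substrate=2 bound=2 product=2
t=7: arr=2 -> substrate=3 bound=2 product=3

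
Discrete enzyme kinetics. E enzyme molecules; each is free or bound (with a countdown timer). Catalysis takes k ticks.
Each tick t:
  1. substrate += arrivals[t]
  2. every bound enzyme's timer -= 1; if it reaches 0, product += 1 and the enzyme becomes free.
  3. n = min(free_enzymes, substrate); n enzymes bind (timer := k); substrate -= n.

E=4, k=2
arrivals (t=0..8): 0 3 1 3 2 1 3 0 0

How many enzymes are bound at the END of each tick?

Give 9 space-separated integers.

t=0: arr=0 -> substrate=0 bound=0 product=0
t=1: arr=3 -> substrate=0 bound=3 product=0
t=2: arr=1 -> substrate=0 bound=4 product=0
t=3: arr=3 -> substrate=0 bound=4 product=3
t=4: arr=2 -> substrate=1 bound=4 product=4
t=5: arr=1 -> substrate=0 bound=3 product=7
t=6: arr=3 -> substrate=1 bound=4 product=8
t=7: arr=0 -> substrate=0 bound=3 product=10
t=8: arr=0 -> substrate=0 bound=1 product=12

Answer: 0 3 4 4 4 3 4 3 1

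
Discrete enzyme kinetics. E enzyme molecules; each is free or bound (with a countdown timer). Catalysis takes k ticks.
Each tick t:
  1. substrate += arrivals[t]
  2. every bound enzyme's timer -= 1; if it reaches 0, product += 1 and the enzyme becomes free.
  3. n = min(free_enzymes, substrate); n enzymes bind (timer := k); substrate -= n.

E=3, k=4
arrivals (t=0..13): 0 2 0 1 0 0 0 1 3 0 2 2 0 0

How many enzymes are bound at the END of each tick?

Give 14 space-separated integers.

Answer: 0 2 2 3 3 1 1 1 3 3 3 3 3 3

Derivation:
t=0: arr=0 -> substrate=0 bound=0 product=0
t=1: arr=2 -> substrate=0 bound=2 product=0
t=2: arr=0 -> substrate=0 bound=2 product=0
t=3: arr=1 -> substrate=0 bound=3 product=0
t=4: arr=0 -> substrate=0 bound=3 product=0
t=5: arr=0 -> substrate=0 bound=1 product=2
t=6: arr=0 -> substrate=0 bound=1 product=2
t=7: arr=1 -> substrate=0 bound=1 product=3
t=8: arr=3 -> substrate=1 bound=3 product=3
t=9: arr=0 -> substrate=1 bound=3 product=3
t=10: arr=2 -> substrate=3 bound=3 product=3
t=11: arr=2 -> substrate=4 bound=3 product=4
t=12: arr=0 -> substrate=2 bound=3 product=6
t=13: arr=0 -> substrate=2 bound=3 product=6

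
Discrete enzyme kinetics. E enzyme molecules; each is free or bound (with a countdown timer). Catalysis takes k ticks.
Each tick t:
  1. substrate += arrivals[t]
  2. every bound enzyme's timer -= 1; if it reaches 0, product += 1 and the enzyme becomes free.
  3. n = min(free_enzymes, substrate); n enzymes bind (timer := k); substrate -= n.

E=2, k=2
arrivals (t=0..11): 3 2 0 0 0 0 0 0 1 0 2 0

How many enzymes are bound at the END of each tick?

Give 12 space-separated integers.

t=0: arr=3 -> substrate=1 bound=2 product=0
t=1: arr=2 -> substrate=3 bound=2 product=0
t=2: arr=0 -> substrate=1 bound=2 product=2
t=3: arr=0 -> substrate=1 bound=2 product=2
t=4: arr=0 -> substrate=0 bound=1 product=4
t=5: arr=0 -> substrate=0 bound=1 product=4
t=6: arr=0 -> substrate=0 bound=0 product=5
t=7: arr=0 -> substrate=0 bound=0 product=5
t=8: arr=1 -> substrate=0 bound=1 product=5
t=9: arr=0 -> substrate=0 bound=1 product=5
t=10: arr=2 -> substrate=0 bound=2 product=6
t=11: arr=0 -> substrate=0 bound=2 product=6

Answer: 2 2 2 2 1 1 0 0 1 1 2 2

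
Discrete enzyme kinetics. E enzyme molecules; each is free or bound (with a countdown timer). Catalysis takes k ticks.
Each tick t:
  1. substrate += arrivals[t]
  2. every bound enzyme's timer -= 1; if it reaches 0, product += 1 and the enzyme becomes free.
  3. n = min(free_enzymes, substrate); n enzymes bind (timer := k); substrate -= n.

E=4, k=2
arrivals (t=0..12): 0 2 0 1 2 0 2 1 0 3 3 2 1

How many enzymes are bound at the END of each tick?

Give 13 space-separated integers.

Answer: 0 2 2 1 3 2 2 3 1 3 4 4 4

Derivation:
t=0: arr=0 -> substrate=0 bound=0 product=0
t=1: arr=2 -> substrate=0 bound=2 product=0
t=2: arr=0 -> substrate=0 bound=2 product=0
t=3: arr=1 -> substrate=0 bound=1 product=2
t=4: arr=2 -> substrate=0 bound=3 product=2
t=5: arr=0 -> substrate=0 bound=2 product=3
t=6: arr=2 -> substrate=0 bound=2 product=5
t=7: arr=1 -> substrate=0 bound=3 product=5
t=8: arr=0 -> substrate=0 bound=1 product=7
t=9: arr=3 -> substrate=0 bound=3 product=8
t=10: arr=3 -> substrate=2 bound=4 product=8
t=11: arr=2 -> substrate=1 bound=4 product=11
t=12: arr=1 -> substrate=1 bound=4 product=12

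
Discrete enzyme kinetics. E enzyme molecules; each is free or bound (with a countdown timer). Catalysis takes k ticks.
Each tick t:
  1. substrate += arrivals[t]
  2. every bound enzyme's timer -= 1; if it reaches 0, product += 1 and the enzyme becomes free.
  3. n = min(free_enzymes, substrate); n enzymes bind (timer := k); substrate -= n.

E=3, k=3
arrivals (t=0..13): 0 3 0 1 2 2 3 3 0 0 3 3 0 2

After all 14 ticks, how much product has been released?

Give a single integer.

t=0: arr=0 -> substrate=0 bound=0 product=0
t=1: arr=3 -> substrate=0 bound=3 product=0
t=2: arr=0 -> substrate=0 bound=3 product=0
t=3: arr=1 -> substrate=1 bound=3 product=0
t=4: arr=2 -> substrate=0 bound=3 product=3
t=5: arr=2 -> substrate=2 bound=3 product=3
t=6: arr=3 -> substrate=5 bound=3 product=3
t=7: arr=3 -> substrate=5 bound=3 product=6
t=8: arr=0 -> substrate=5 bound=3 product=6
t=9: arr=0 -> substrate=5 bound=3 product=6
t=10: arr=3 -> substrate=5 bound=3 product=9
t=11: arr=3 -> substrate=8 bound=3 product=9
t=12: arr=0 -> substrate=8 bound=3 product=9
t=13: arr=2 -> substrate=7 bound=3 product=12

Answer: 12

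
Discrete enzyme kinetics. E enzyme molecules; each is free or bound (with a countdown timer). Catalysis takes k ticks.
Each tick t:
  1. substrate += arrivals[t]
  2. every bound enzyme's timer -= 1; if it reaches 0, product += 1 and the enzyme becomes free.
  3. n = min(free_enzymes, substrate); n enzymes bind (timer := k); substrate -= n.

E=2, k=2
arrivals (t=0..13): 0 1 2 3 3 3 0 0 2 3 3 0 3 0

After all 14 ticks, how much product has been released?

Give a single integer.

Answer: 11

Derivation:
t=0: arr=0 -> substrate=0 bound=0 product=0
t=1: arr=1 -> substrate=0 bound=1 product=0
t=2: arr=2 -> substrate=1 bound=2 product=0
t=3: arr=3 -> substrate=3 bound=2 product=1
t=4: arr=3 -> substrate=5 bound=2 product=2
t=5: arr=3 -> substrate=7 bound=2 product=3
t=6: arr=0 -> substrate=6 bound=2 product=4
t=7: arr=0 -> substrate=5 bound=2 product=5
t=8: arr=2 -> substrate=6 bound=2 product=6
t=9: arr=3 -> substrate=8 bound=2 product=7
t=10: arr=3 -> substrate=10 bound=2 product=8
t=11: arr=0 -> substrate=9 bound=2 product=9
t=12: arr=3 -> substrate=11 bound=2 product=10
t=13: arr=0 -> substrate=10 bound=2 product=11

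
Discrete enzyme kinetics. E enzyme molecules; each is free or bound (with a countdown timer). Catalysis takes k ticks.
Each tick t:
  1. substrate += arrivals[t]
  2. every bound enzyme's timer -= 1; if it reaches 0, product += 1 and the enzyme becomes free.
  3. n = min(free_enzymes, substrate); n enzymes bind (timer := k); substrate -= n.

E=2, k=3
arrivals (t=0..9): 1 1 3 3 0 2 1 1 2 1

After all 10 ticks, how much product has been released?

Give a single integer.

Answer: 5

Derivation:
t=0: arr=1 -> substrate=0 bound=1 product=0
t=1: arr=1 -> substrate=0 bound=2 product=0
t=2: arr=3 -> substrate=3 bound=2 product=0
t=3: arr=3 -> substrate=5 bound=2 product=1
t=4: arr=0 -> substrate=4 bound=2 product=2
t=5: arr=2 -> substrate=6 bound=2 product=2
t=6: arr=1 -> substrate=6 bound=2 product=3
t=7: arr=1 -> substrate=6 bound=2 product=4
t=8: arr=2 -> substrate=8 bound=2 product=4
t=9: arr=1 -> substrate=8 bound=2 product=5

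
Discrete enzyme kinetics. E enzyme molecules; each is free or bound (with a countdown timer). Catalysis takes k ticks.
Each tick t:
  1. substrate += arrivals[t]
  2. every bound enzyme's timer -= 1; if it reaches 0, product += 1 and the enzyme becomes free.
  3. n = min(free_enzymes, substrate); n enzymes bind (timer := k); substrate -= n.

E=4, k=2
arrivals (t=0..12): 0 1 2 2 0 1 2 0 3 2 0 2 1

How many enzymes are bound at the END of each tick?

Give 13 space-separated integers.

t=0: arr=0 -> substrate=0 bound=0 product=0
t=1: arr=1 -> substrate=0 bound=1 product=0
t=2: arr=2 -> substrate=0 bound=3 product=0
t=3: arr=2 -> substrate=0 bound=4 product=1
t=4: arr=0 -> substrate=0 bound=2 product=3
t=5: arr=1 -> substrate=0 bound=1 product=5
t=6: arr=2 -> substrate=0 bound=3 product=5
t=7: arr=0 -> substrate=0 bound=2 product=6
t=8: arr=3 -> substrate=0 bound=3 product=8
t=9: arr=2 -> substrate=1 bound=4 product=8
t=10: arr=0 -> substrate=0 bound=2 product=11
t=11: arr=2 -> substrate=0 bound=3 product=12
t=12: arr=1 -> substrate=0 bound=3 product=13

Answer: 0 1 3 4 2 1 3 2 3 4 2 3 3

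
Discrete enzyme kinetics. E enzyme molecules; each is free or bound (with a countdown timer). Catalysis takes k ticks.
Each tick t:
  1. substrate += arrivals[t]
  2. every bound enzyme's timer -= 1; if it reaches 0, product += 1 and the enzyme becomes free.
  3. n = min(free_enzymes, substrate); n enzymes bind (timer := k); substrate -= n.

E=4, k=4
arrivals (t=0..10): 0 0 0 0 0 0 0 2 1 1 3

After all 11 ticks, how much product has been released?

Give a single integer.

t=0: arr=0 -> substrate=0 bound=0 product=0
t=1: arr=0 -> substrate=0 bound=0 product=0
t=2: arr=0 -> substrate=0 bound=0 product=0
t=3: arr=0 -> substrate=0 bound=0 product=0
t=4: arr=0 -> substrate=0 bound=0 product=0
t=5: arr=0 -> substrate=0 bound=0 product=0
t=6: arr=0 -> substrate=0 bound=0 product=0
t=7: arr=2 -> substrate=0 bound=2 product=0
t=8: arr=1 -> substrate=0 bound=3 product=0
t=9: arr=1 -> substrate=0 bound=4 product=0
t=10: arr=3 -> substrate=3 bound=4 product=0

Answer: 0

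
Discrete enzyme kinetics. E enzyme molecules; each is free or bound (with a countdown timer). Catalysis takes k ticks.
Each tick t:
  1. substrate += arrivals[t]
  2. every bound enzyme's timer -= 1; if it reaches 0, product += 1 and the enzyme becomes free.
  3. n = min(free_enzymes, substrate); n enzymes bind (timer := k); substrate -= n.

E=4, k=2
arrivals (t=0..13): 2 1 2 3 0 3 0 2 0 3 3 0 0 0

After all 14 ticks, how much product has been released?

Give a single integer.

t=0: arr=2 -> substrate=0 bound=2 product=0
t=1: arr=1 -> substrate=0 bound=3 product=0
t=2: arr=2 -> substrate=0 bound=3 product=2
t=3: arr=3 -> substrate=1 bound=4 product=3
t=4: arr=0 -> substrate=0 bound=3 product=5
t=5: arr=3 -> substrate=0 bound=4 product=7
t=6: arr=0 -> substrate=0 bound=3 product=8
t=7: arr=2 -> substrate=0 bound=2 product=11
t=8: arr=0 -> substrate=0 bound=2 product=11
t=9: arr=3 -> substrate=0 bound=3 product=13
t=10: arr=3 -> substrate=2 bound=4 product=13
t=11: arr=0 -> substrate=0 bound=3 product=16
t=12: arr=0 -> substrate=0 bound=2 product=17
t=13: arr=0 -> substrate=0 bound=0 product=19

Answer: 19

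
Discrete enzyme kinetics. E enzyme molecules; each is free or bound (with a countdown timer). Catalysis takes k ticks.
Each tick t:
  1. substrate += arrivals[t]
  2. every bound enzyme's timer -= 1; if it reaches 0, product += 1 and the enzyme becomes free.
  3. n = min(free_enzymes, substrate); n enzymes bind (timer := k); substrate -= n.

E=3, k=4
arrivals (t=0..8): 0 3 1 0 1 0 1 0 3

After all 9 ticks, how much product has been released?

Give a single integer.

Answer: 3

Derivation:
t=0: arr=0 -> substrate=0 bound=0 product=0
t=1: arr=3 -> substrate=0 bound=3 product=0
t=2: arr=1 -> substrate=1 bound=3 product=0
t=3: arr=0 -> substrate=1 bound=3 product=0
t=4: arr=1 -> substrate=2 bound=3 product=0
t=5: arr=0 -> substrate=0 bound=2 product=3
t=6: arr=1 -> substrate=0 bound=3 product=3
t=7: arr=0 -> substrate=0 bound=3 product=3
t=8: arr=3 -> substrate=3 bound=3 product=3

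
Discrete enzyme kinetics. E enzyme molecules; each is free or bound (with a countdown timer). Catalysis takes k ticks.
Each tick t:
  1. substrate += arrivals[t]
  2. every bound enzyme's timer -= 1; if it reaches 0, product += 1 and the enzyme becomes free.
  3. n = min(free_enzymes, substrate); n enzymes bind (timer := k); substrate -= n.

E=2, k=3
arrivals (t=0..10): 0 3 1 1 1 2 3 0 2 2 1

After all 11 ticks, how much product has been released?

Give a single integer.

Answer: 6

Derivation:
t=0: arr=0 -> substrate=0 bound=0 product=0
t=1: arr=3 -> substrate=1 bound=2 product=0
t=2: arr=1 -> substrate=2 bound=2 product=0
t=3: arr=1 -> substrate=3 bound=2 product=0
t=4: arr=1 -> substrate=2 bound=2 product=2
t=5: arr=2 -> substrate=4 bound=2 product=2
t=6: arr=3 -> substrate=7 bound=2 product=2
t=7: arr=0 -> substrate=5 bound=2 product=4
t=8: arr=2 -> substrate=7 bound=2 product=4
t=9: arr=2 -> substrate=9 bound=2 product=4
t=10: arr=1 -> substrate=8 bound=2 product=6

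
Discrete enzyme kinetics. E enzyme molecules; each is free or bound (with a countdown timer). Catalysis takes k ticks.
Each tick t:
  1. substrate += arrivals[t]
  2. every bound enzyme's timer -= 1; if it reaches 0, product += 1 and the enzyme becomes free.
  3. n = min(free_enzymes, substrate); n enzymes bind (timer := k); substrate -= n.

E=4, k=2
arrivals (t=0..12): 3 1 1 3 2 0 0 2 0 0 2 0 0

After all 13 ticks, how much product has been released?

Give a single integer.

t=0: arr=3 -> substrate=0 bound=3 product=0
t=1: arr=1 -> substrate=0 bound=4 product=0
t=2: arr=1 -> substrate=0 bound=2 product=3
t=3: arr=3 -> substrate=0 bound=4 product=4
t=4: arr=2 -> substrate=1 bound=4 product=5
t=5: arr=0 -> substrate=0 bound=2 product=8
t=6: arr=0 -> substrate=0 bound=1 product=9
t=7: arr=2 -> substrate=0 bound=2 product=10
t=8: arr=0 -> substrate=0 bound=2 product=10
t=9: arr=0 -> substrate=0 bound=0 product=12
t=10: arr=2 -> substrate=0 bound=2 product=12
t=11: arr=0 -> substrate=0 bound=2 product=12
t=12: arr=0 -> substrate=0 bound=0 product=14

Answer: 14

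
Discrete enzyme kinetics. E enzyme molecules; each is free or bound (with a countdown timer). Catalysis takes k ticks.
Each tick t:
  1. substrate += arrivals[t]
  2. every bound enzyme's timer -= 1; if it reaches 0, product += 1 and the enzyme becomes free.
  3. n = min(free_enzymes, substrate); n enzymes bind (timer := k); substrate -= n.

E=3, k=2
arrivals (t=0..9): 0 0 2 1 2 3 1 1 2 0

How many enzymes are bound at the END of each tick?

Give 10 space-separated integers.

Answer: 0 0 2 3 3 3 3 3 3 3

Derivation:
t=0: arr=0 -> substrate=0 bound=0 product=0
t=1: arr=0 -> substrate=0 bound=0 product=0
t=2: arr=2 -> substrate=0 bound=2 product=0
t=3: arr=1 -> substrate=0 bound=3 product=0
t=4: arr=2 -> substrate=0 bound=3 product=2
t=5: arr=3 -> substrate=2 bound=3 product=3
t=6: arr=1 -> substrate=1 bound=3 product=5
t=7: arr=1 -> substrate=1 bound=3 product=6
t=8: arr=2 -> substrate=1 bound=3 product=8
t=9: arr=0 -> substrate=0 bound=3 product=9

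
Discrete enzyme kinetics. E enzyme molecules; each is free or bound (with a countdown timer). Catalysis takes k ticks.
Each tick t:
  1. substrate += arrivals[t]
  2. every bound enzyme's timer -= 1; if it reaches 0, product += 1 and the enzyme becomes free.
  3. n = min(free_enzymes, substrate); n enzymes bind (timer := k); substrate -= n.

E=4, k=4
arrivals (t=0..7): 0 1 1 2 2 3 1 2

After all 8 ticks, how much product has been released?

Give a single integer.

t=0: arr=0 -> substrate=0 bound=0 product=0
t=1: arr=1 -> substrate=0 bound=1 product=0
t=2: arr=1 -> substrate=0 bound=2 product=0
t=3: arr=2 -> substrate=0 bound=4 product=0
t=4: arr=2 -> substrate=2 bound=4 product=0
t=5: arr=3 -> substrate=4 bound=4 product=1
t=6: arr=1 -> substrate=4 bound=4 product=2
t=7: arr=2 -> substrate=4 bound=4 product=4

Answer: 4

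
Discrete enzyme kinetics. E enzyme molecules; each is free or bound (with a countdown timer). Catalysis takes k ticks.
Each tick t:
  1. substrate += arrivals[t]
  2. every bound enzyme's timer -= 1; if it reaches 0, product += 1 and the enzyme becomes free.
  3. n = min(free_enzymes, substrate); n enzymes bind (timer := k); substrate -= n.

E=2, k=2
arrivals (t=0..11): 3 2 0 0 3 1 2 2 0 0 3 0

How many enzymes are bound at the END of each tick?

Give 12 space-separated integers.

Answer: 2 2 2 2 2 2 2 2 2 2 2 2

Derivation:
t=0: arr=3 -> substrate=1 bound=2 product=0
t=1: arr=2 -> substrate=3 bound=2 product=0
t=2: arr=0 -> substrate=1 bound=2 product=2
t=3: arr=0 -> substrate=1 bound=2 product=2
t=4: arr=3 -> substrate=2 bound=2 product=4
t=5: arr=1 -> substrate=3 bound=2 product=4
t=6: arr=2 -> substrate=3 bound=2 product=6
t=7: arr=2 -> substrate=5 bound=2 product=6
t=8: arr=0 -> substrate=3 bound=2 product=8
t=9: arr=0 -> substrate=3 bound=2 product=8
t=10: arr=3 -> substrate=4 bound=2 product=10
t=11: arr=0 -> substrate=4 bound=2 product=10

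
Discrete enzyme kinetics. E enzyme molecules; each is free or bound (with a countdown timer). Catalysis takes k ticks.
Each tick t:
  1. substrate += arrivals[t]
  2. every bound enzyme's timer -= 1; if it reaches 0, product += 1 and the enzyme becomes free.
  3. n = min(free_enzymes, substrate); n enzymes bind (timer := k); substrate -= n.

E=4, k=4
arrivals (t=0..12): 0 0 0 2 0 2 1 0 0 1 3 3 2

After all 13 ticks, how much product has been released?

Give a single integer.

Answer: 5

Derivation:
t=0: arr=0 -> substrate=0 bound=0 product=0
t=1: arr=0 -> substrate=0 bound=0 product=0
t=2: arr=0 -> substrate=0 bound=0 product=0
t=3: arr=2 -> substrate=0 bound=2 product=0
t=4: arr=0 -> substrate=0 bound=2 product=0
t=5: arr=2 -> substrate=0 bound=4 product=0
t=6: arr=1 -> substrate=1 bound=4 product=0
t=7: arr=0 -> substrate=0 bound=3 product=2
t=8: arr=0 -> substrate=0 bound=3 product=2
t=9: arr=1 -> substrate=0 bound=2 product=4
t=10: arr=3 -> substrate=1 bound=4 product=4
t=11: arr=3 -> substrate=3 bound=4 product=5
t=12: arr=2 -> substrate=5 bound=4 product=5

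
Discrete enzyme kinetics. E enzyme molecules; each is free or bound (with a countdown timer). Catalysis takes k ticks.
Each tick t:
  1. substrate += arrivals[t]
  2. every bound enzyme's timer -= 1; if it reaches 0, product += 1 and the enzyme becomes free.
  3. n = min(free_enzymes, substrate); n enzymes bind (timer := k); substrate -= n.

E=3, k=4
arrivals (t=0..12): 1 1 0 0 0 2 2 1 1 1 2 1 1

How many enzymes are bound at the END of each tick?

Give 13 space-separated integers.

t=0: arr=1 -> substrate=0 bound=1 product=0
t=1: arr=1 -> substrate=0 bound=2 product=0
t=2: arr=0 -> substrate=0 bound=2 product=0
t=3: arr=0 -> substrate=0 bound=2 product=0
t=4: arr=0 -> substrate=0 bound=1 product=1
t=5: arr=2 -> substrate=0 bound=2 product=2
t=6: arr=2 -> substrate=1 bound=3 product=2
t=7: arr=1 -> substrate=2 bound=3 product=2
t=8: arr=1 -> substrate=3 bound=3 product=2
t=9: arr=1 -> substrate=2 bound=3 product=4
t=10: arr=2 -> substrate=3 bound=3 product=5
t=11: arr=1 -> substrate=4 bound=3 product=5
t=12: arr=1 -> substrate=5 bound=3 product=5

Answer: 1 2 2 2 1 2 3 3 3 3 3 3 3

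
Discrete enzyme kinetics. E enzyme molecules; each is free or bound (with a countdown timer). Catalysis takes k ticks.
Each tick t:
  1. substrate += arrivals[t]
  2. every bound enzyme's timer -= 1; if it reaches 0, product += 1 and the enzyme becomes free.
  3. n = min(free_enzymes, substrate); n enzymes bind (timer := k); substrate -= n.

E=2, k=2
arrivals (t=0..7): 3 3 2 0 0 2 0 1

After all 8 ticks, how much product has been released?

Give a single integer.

Answer: 6

Derivation:
t=0: arr=3 -> substrate=1 bound=2 product=0
t=1: arr=3 -> substrate=4 bound=2 product=0
t=2: arr=2 -> substrate=4 bound=2 product=2
t=3: arr=0 -> substrate=4 bound=2 product=2
t=4: arr=0 -> substrate=2 bound=2 product=4
t=5: arr=2 -> substrate=4 bound=2 product=4
t=6: arr=0 -> substrate=2 bound=2 product=6
t=7: arr=1 -> substrate=3 bound=2 product=6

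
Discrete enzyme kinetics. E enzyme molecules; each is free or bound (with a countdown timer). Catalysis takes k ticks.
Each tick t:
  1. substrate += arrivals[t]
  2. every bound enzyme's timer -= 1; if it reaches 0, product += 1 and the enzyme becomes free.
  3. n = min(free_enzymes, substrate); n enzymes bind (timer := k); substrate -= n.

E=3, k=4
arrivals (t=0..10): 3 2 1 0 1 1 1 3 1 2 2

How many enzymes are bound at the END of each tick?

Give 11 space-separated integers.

Answer: 3 3 3 3 3 3 3 3 3 3 3

Derivation:
t=0: arr=3 -> substrate=0 bound=3 product=0
t=1: arr=2 -> substrate=2 bound=3 product=0
t=2: arr=1 -> substrate=3 bound=3 product=0
t=3: arr=0 -> substrate=3 bound=3 product=0
t=4: arr=1 -> substrate=1 bound=3 product=3
t=5: arr=1 -> substrate=2 bound=3 product=3
t=6: arr=1 -> substrate=3 bound=3 product=3
t=7: arr=3 -> substrate=6 bound=3 product=3
t=8: arr=1 -> substrate=4 bound=3 product=6
t=9: arr=2 -> substrate=6 bound=3 product=6
t=10: arr=2 -> substrate=8 bound=3 product=6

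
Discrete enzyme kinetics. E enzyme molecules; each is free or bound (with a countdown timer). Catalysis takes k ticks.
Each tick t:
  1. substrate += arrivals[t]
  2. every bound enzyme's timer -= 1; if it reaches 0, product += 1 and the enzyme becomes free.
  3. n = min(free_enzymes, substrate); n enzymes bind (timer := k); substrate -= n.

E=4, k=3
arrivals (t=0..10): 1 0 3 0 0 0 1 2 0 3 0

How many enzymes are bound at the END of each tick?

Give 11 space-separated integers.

t=0: arr=1 -> substrate=0 bound=1 product=0
t=1: arr=0 -> substrate=0 bound=1 product=0
t=2: arr=3 -> substrate=0 bound=4 product=0
t=3: arr=0 -> substrate=0 bound=3 product=1
t=4: arr=0 -> substrate=0 bound=3 product=1
t=5: arr=0 -> substrate=0 bound=0 product=4
t=6: arr=1 -> substrate=0 bound=1 product=4
t=7: arr=2 -> substrate=0 bound=3 product=4
t=8: arr=0 -> substrate=0 bound=3 product=4
t=9: arr=3 -> substrate=1 bound=4 product=5
t=10: arr=0 -> substrate=0 bound=3 product=7

Answer: 1 1 4 3 3 0 1 3 3 4 3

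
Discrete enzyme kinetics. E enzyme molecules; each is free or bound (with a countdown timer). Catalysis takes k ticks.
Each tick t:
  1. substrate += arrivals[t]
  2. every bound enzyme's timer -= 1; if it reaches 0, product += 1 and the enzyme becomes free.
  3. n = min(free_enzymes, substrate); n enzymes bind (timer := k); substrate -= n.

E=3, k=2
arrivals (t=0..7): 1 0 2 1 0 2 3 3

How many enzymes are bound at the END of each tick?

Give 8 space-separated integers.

Answer: 1 1 2 3 1 2 3 3

Derivation:
t=0: arr=1 -> substrate=0 bound=1 product=0
t=1: arr=0 -> substrate=0 bound=1 product=0
t=2: arr=2 -> substrate=0 bound=2 product=1
t=3: arr=1 -> substrate=0 bound=3 product=1
t=4: arr=0 -> substrate=0 bound=1 product=3
t=5: arr=2 -> substrate=0 bound=2 product=4
t=6: arr=3 -> substrate=2 bound=3 product=4
t=7: arr=3 -> substrate=3 bound=3 product=6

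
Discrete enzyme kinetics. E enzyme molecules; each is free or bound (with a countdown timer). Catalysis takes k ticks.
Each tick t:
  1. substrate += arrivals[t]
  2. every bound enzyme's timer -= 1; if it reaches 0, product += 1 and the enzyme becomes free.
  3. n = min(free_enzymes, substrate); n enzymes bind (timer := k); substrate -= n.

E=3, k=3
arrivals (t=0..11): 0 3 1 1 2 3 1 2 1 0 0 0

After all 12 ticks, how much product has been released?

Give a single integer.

t=0: arr=0 -> substrate=0 bound=0 product=0
t=1: arr=3 -> substrate=0 bound=3 product=0
t=2: arr=1 -> substrate=1 bound=3 product=0
t=3: arr=1 -> substrate=2 bound=3 product=0
t=4: arr=2 -> substrate=1 bound=3 product=3
t=5: arr=3 -> substrate=4 bound=3 product=3
t=6: arr=1 -> substrate=5 bound=3 product=3
t=7: arr=2 -> substrate=4 bound=3 product=6
t=8: arr=1 -> substrate=5 bound=3 product=6
t=9: arr=0 -> substrate=5 bound=3 product=6
t=10: arr=0 -> substrate=2 bound=3 product=9
t=11: arr=0 -> substrate=2 bound=3 product=9

Answer: 9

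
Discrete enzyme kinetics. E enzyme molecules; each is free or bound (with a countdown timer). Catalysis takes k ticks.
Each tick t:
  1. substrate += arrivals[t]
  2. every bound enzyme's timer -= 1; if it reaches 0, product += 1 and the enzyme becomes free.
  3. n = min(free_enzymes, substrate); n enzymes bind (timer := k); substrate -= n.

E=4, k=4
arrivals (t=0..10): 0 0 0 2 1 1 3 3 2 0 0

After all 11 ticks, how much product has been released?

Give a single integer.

t=0: arr=0 -> substrate=0 bound=0 product=0
t=1: arr=0 -> substrate=0 bound=0 product=0
t=2: arr=0 -> substrate=0 bound=0 product=0
t=3: arr=2 -> substrate=0 bound=2 product=0
t=4: arr=1 -> substrate=0 bound=3 product=0
t=5: arr=1 -> substrate=0 bound=4 product=0
t=6: arr=3 -> substrate=3 bound=4 product=0
t=7: arr=3 -> substrate=4 bound=4 product=2
t=8: arr=2 -> substrate=5 bound=4 product=3
t=9: arr=0 -> substrate=4 bound=4 product=4
t=10: arr=0 -> substrate=4 bound=4 product=4

Answer: 4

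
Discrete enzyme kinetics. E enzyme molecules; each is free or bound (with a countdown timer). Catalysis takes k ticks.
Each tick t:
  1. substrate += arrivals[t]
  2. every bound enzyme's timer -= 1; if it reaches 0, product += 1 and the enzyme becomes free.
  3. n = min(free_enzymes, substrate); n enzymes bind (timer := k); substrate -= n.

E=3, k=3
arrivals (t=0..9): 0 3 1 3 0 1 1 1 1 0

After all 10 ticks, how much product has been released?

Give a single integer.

t=0: arr=0 -> substrate=0 bound=0 product=0
t=1: arr=3 -> substrate=0 bound=3 product=0
t=2: arr=1 -> substrate=1 bound=3 product=0
t=3: arr=3 -> substrate=4 bound=3 product=0
t=4: arr=0 -> substrate=1 bound=3 product=3
t=5: arr=1 -> substrate=2 bound=3 product=3
t=6: arr=1 -> substrate=3 bound=3 product=3
t=7: arr=1 -> substrate=1 bound=3 product=6
t=8: arr=1 -> substrate=2 bound=3 product=6
t=9: arr=0 -> substrate=2 bound=3 product=6

Answer: 6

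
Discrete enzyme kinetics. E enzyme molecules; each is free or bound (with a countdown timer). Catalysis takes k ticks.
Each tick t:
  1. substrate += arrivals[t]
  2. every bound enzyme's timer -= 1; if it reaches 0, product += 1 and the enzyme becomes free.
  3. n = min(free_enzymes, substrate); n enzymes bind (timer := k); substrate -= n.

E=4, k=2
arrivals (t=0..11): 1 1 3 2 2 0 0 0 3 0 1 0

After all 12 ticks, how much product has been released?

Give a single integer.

Answer: 12

Derivation:
t=0: arr=1 -> substrate=0 bound=1 product=0
t=1: arr=1 -> substrate=0 bound=2 product=0
t=2: arr=3 -> substrate=0 bound=4 product=1
t=3: arr=2 -> substrate=1 bound=4 product=2
t=4: arr=2 -> substrate=0 bound=4 product=5
t=5: arr=0 -> substrate=0 bound=3 product=6
t=6: arr=0 -> substrate=0 bound=0 product=9
t=7: arr=0 -> substrate=0 bound=0 product=9
t=8: arr=3 -> substrate=0 bound=3 product=9
t=9: arr=0 -> substrate=0 bound=3 product=9
t=10: arr=1 -> substrate=0 bound=1 product=12
t=11: arr=0 -> substrate=0 bound=1 product=12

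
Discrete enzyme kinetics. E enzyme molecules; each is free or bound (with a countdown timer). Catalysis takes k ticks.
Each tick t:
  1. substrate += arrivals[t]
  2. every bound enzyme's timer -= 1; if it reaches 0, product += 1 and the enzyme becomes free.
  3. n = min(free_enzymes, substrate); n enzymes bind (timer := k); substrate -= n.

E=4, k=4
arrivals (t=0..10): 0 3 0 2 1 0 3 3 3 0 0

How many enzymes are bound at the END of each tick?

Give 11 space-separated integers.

t=0: arr=0 -> substrate=0 bound=0 product=0
t=1: arr=3 -> substrate=0 bound=3 product=0
t=2: arr=0 -> substrate=0 bound=3 product=0
t=3: arr=2 -> substrate=1 bound=4 product=0
t=4: arr=1 -> substrate=2 bound=4 product=0
t=5: arr=0 -> substrate=0 bound=3 product=3
t=6: arr=3 -> substrate=2 bound=4 product=3
t=7: arr=3 -> substrate=4 bound=4 product=4
t=8: arr=3 -> substrate=7 bound=4 product=4
t=9: arr=0 -> substrate=5 bound=4 product=6
t=10: arr=0 -> substrate=4 bound=4 product=7

Answer: 0 3 3 4 4 3 4 4 4 4 4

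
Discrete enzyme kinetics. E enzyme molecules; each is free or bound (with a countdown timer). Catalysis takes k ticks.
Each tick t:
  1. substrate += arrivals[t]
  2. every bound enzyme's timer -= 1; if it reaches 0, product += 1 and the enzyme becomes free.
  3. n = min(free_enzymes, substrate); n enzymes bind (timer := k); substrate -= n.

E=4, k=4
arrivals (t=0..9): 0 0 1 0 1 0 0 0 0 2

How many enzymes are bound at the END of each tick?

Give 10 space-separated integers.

Answer: 0 0 1 1 2 2 1 1 0 2

Derivation:
t=0: arr=0 -> substrate=0 bound=0 product=0
t=1: arr=0 -> substrate=0 bound=0 product=0
t=2: arr=1 -> substrate=0 bound=1 product=0
t=3: arr=0 -> substrate=0 bound=1 product=0
t=4: arr=1 -> substrate=0 bound=2 product=0
t=5: arr=0 -> substrate=0 bound=2 product=0
t=6: arr=0 -> substrate=0 bound=1 product=1
t=7: arr=0 -> substrate=0 bound=1 product=1
t=8: arr=0 -> substrate=0 bound=0 product=2
t=9: arr=2 -> substrate=0 bound=2 product=2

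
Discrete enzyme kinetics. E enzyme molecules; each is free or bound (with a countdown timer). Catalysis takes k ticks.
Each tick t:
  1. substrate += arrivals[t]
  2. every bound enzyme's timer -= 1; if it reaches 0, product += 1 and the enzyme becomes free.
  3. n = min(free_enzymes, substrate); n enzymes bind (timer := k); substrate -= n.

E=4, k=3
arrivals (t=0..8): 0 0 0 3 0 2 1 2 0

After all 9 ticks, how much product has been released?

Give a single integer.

Answer: 4

Derivation:
t=0: arr=0 -> substrate=0 bound=0 product=0
t=1: arr=0 -> substrate=0 bound=0 product=0
t=2: arr=0 -> substrate=0 bound=0 product=0
t=3: arr=3 -> substrate=0 bound=3 product=0
t=4: arr=0 -> substrate=0 bound=3 product=0
t=5: arr=2 -> substrate=1 bound=4 product=0
t=6: arr=1 -> substrate=0 bound=3 product=3
t=7: arr=2 -> substrate=1 bound=4 product=3
t=8: arr=0 -> substrate=0 bound=4 product=4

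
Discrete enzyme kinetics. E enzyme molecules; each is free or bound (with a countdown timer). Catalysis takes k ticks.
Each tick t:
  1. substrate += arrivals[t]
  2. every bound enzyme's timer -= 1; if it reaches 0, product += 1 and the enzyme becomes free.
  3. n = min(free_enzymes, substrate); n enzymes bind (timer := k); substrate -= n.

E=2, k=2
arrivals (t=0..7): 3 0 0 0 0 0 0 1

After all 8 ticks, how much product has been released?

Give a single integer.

Answer: 3

Derivation:
t=0: arr=3 -> substrate=1 bound=2 product=0
t=1: arr=0 -> substrate=1 bound=2 product=0
t=2: arr=0 -> substrate=0 bound=1 product=2
t=3: arr=0 -> substrate=0 bound=1 product=2
t=4: arr=0 -> substrate=0 bound=0 product=3
t=5: arr=0 -> substrate=0 bound=0 product=3
t=6: arr=0 -> substrate=0 bound=0 product=3
t=7: arr=1 -> substrate=0 bound=1 product=3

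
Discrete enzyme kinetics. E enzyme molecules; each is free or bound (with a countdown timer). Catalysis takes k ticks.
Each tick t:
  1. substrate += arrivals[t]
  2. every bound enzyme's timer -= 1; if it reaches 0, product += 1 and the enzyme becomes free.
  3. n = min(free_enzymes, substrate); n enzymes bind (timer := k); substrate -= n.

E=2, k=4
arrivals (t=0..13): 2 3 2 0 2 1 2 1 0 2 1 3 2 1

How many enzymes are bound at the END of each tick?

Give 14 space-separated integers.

Answer: 2 2 2 2 2 2 2 2 2 2 2 2 2 2

Derivation:
t=0: arr=2 -> substrate=0 bound=2 product=0
t=1: arr=3 -> substrate=3 bound=2 product=0
t=2: arr=2 -> substrate=5 bound=2 product=0
t=3: arr=0 -> substrate=5 bound=2 product=0
t=4: arr=2 -> substrate=5 bound=2 product=2
t=5: arr=1 -> substrate=6 bound=2 product=2
t=6: arr=2 -> substrate=8 bound=2 product=2
t=7: arr=1 -> substrate=9 bound=2 product=2
t=8: arr=0 -> substrate=7 bound=2 product=4
t=9: arr=2 -> substrate=9 bound=2 product=4
t=10: arr=1 -> substrate=10 bound=2 product=4
t=11: arr=3 -> substrate=13 bound=2 product=4
t=12: arr=2 -> substrate=13 bound=2 product=6
t=13: arr=1 -> substrate=14 bound=2 product=6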